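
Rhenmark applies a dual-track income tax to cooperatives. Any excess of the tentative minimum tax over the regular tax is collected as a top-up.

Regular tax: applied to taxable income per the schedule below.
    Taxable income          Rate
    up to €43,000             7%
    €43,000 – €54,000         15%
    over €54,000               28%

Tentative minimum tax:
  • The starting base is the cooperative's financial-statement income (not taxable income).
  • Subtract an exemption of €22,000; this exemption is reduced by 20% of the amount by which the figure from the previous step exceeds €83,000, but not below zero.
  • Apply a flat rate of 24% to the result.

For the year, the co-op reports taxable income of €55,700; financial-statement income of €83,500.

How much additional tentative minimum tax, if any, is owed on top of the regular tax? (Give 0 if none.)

€9,648

Regular tax:
  €43,000 × 7% = €3,010
  €11,000 × 15% = €1,650
  €1,700 × 28% = €476
  → €5,136

Tentative minimum tax:
  Base (financial-statement income): €83,500
  Exemption: €22,000 − 20% × (€83,500 − €83,000) = €22,000 − €100 = €21,900
  Base: €83,500 − €21,900 = €61,600
  €61,600 × 24% = €14,784

Excess of tentative minimum tax over regular tax: €14,784 − €5,136 = €9,648.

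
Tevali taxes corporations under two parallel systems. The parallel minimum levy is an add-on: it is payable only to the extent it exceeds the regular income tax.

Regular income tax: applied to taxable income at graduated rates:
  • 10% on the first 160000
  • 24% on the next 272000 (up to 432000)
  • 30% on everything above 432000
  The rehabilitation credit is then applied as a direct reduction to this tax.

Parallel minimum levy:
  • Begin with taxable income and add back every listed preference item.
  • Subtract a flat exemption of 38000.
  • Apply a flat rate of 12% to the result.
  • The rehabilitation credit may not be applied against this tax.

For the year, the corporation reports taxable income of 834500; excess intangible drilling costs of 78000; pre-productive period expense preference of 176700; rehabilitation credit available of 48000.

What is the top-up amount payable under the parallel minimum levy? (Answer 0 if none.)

Parallel minimum levy:
  Adjusted income: 834500 + 78000 + 176700 = 1089200
  Less exemption 38000 → base 1051200
  1051200 × 12% = 126144

Regular income tax:
  160000 × 10% = 16000
  272000 × 24% = 65280
  402500 × 30% = 120750
  → 202030
  Less rehabilitation credit 48000 → 154030

126144 ≤ 154030, so no add-on is due.

0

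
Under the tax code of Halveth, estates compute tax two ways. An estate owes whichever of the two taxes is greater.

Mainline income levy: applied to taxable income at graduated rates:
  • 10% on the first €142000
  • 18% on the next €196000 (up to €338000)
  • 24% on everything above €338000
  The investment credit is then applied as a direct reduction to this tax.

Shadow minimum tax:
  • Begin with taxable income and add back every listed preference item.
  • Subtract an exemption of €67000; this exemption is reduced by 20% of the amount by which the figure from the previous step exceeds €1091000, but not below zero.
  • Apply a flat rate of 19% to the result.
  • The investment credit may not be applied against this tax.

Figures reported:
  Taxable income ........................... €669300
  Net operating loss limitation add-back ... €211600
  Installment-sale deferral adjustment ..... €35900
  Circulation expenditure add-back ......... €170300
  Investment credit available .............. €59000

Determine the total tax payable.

€193819

Mainline income levy:
  €142000 × 10% = €14200
  €196000 × 18% = €35280
  €331300 × 24% = €79512
  → €128992
  Less investment credit €59000 → €69992

Shadow minimum tax:
  Adjusted income: €669300 + €211600 + €35900 + €170300 = €1087100
  Exemption: €1087100 ≤ €1091000, so full €67000 applies
  Base: €1087100 − €67000 = €1020100
  €1020100 × 19% = €193819

€193819 > €69992, so the shadow minimum tax is the binding amount.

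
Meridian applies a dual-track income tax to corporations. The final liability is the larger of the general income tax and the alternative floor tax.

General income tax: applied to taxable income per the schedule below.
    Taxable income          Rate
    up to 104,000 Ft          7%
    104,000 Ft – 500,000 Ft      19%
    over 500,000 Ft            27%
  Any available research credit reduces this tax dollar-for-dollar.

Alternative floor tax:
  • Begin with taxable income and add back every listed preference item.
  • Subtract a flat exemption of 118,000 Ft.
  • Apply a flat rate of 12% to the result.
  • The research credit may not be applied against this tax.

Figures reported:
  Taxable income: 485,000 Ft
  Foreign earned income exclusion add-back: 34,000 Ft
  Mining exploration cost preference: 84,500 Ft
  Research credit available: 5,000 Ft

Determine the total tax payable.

74,670 Ft

Alternative floor tax:
  Adjusted income: 485,000 Ft + 34,000 Ft + 84,500 Ft = 603,500 Ft
  Less exemption 118,000 Ft → base 485,500 Ft
  485,500 Ft × 12% = 58,260 Ft

General income tax:
  104,000 Ft × 7% = 7,280 Ft
  381,000 Ft × 19% = 72,390 Ft
  → 79,670 Ft
  Less research credit 5,000 Ft → 74,670 Ft

74,670 Ft > 58,260 Ft, so the general income tax governs.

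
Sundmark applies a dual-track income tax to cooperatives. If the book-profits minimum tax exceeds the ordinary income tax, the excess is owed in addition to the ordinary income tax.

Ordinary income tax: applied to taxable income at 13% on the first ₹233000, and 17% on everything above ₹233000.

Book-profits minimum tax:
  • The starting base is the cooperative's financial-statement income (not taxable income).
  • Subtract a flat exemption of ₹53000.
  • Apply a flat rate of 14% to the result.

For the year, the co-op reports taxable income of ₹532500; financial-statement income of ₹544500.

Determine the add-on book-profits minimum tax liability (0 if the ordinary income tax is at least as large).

Ordinary income tax:
  ₹233000 × 13% = ₹30290
  ₹299500 × 17% = ₹50915
  → ₹81205

Book-profits minimum tax:
  Base (financial-statement income): ₹544500
  Less exemption ₹53000 → base ₹491500
  ₹491500 × 14% = ₹68810

₹68810 ≤ ₹81205, so no add-on is due.

₹0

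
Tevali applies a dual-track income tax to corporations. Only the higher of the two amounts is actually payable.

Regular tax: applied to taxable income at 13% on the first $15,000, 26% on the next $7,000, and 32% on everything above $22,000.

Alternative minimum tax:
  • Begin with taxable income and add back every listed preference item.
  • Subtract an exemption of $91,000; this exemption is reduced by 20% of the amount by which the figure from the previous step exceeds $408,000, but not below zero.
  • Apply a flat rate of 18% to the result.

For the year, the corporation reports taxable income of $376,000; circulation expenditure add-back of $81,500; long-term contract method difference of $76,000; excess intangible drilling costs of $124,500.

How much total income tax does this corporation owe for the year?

$117,050

Regular tax:
  $15,000 × 13% = $1,950
  $7,000 × 26% = $1,820
  $354,000 × 32% = $113,280
  → $117,050

Alternative minimum tax:
  Adjusted income: $376,000 + $81,500 + $76,000 + $124,500 = $658,000
  Exemption: $91,000 − 20% × ($658,000 − $408,000) = $91,000 − $50,000 = $41,000
  Base: $658,000 − $41,000 = $617,000
  $617,000 × 18% = $111,060

$117,050 > $111,060, so the regular tax governs.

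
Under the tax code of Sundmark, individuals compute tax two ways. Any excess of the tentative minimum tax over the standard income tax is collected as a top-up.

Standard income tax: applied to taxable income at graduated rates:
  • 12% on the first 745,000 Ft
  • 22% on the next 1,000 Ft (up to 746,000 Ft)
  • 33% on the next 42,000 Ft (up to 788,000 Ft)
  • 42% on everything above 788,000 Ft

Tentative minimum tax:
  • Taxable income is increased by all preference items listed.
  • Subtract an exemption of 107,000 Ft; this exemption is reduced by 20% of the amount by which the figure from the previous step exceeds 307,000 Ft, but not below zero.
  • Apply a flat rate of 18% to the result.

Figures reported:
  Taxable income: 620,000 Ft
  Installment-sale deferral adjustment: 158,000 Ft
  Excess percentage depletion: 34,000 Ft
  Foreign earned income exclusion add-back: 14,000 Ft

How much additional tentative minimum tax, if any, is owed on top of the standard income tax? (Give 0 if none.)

Tentative minimum tax:
  Adjusted income: 620,000 Ft + 158,000 Ft + 34,000 Ft + 14,000 Ft = 826,000 Ft
  Exemption: 107,000 Ft − 20% × (826,000 Ft − 307,000 Ft) = 107,000 Ft − 103,800 Ft = 3,200 Ft
  Base: 826,000 Ft − 3,200 Ft = 822,800 Ft
  822,800 Ft × 18% = 148,104 Ft

Standard income tax:
  620,000 Ft × 12% = 74,400 Ft

Excess of tentative minimum tax over standard income tax: 148,104 Ft − 74,400 Ft = 73,704 Ft.

73,704 Ft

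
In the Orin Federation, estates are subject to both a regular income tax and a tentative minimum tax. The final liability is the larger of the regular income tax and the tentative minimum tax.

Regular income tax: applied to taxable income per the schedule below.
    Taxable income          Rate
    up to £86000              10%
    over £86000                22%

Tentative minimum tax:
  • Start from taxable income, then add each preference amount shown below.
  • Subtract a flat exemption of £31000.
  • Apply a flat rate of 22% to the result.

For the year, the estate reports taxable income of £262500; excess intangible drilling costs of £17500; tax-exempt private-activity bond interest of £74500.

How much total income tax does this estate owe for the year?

Tentative minimum tax:
  Adjusted income: £262500 + £17500 + £74500 = £354500
  Less exemption £31000 → base £323500
  £323500 × 22% = £71170

Regular income tax:
  £86000 × 10% = £8600
  £176500 × 22% = £38830
  → £47430

£71170 > £47430, so the tentative minimum tax is the binding amount.

£71170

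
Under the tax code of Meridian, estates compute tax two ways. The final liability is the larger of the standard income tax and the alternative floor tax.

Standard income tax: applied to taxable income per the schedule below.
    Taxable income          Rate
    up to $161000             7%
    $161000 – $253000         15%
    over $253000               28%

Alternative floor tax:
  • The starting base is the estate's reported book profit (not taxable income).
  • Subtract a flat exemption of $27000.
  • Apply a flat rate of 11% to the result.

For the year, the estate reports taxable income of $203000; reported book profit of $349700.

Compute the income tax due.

$35497

Standard income tax:
  $161000 × 7% = $11270
  $42000 × 15% = $6300
  → $17570

Alternative floor tax:
  Base (reported book profit): $349700
  Less exemption $27000 → base $322700
  $322700 × 11% = $35497

$35497 > $17570, so the alternative floor tax is the binding amount.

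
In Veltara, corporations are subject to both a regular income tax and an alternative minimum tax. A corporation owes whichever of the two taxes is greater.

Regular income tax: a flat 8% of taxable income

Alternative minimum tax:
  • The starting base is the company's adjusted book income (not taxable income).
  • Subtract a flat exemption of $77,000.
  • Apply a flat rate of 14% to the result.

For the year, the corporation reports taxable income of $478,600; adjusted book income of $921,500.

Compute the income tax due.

$118,230

Regular income tax:
  $478,600 × 8% = $38,288

Alternative minimum tax:
  Base (adjusted book income): $921,500
  Less exemption $77,000 → base $844,500
  $844,500 × 14% = $118,230

$118,230 > $38,288, so the alternative minimum tax is the binding amount.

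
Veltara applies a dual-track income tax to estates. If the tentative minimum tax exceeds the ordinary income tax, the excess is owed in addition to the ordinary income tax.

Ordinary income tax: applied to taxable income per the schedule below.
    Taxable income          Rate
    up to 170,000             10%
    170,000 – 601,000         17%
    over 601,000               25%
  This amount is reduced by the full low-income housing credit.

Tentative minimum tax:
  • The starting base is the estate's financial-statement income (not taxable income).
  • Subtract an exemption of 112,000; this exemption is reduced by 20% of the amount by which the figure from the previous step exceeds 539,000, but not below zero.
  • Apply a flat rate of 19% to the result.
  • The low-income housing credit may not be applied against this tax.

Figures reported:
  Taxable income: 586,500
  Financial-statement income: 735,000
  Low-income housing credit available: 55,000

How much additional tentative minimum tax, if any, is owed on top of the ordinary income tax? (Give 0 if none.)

93,013

Ordinary income tax:
  170,000 × 10% = 17,000
  416,500 × 17% = 70,805
  → 87,805
  Less low-income housing credit 55,000 → 32,805

Tentative minimum tax:
  Base (financial-statement income): 735,000
  Exemption: 112,000 − 20% × (735,000 − 539,000) = 112,000 − 39,200 = 72,800
  Base: 735,000 − 72,800 = 662,200
  662,200 × 19% = 125,818

Excess of tentative minimum tax over ordinary income tax: 125,818 − 32,805 = 93,013.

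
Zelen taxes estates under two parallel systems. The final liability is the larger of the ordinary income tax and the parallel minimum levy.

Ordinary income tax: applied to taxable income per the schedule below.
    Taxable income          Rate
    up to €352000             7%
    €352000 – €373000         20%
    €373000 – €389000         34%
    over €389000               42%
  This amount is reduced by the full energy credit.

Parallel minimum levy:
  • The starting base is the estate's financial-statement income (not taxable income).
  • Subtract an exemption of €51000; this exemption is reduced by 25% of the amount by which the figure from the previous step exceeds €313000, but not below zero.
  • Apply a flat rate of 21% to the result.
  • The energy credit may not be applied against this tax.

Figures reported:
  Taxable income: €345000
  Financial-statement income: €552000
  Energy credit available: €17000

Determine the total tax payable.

Parallel minimum levy:
  Base (financial-statement income): €552000
  Exemption: 25% × (€552000 − €313000) = €59750 ≥ €51000, so the exemption is fully phased out
  Base: €552000 − €0 = €552000
  €552000 × 21% = €115920

Ordinary income tax:
  €345000 × 7% = €24150
  Less energy credit €17000 → €7150

€115920 > €7150, so the parallel minimum levy is the binding amount.

€115920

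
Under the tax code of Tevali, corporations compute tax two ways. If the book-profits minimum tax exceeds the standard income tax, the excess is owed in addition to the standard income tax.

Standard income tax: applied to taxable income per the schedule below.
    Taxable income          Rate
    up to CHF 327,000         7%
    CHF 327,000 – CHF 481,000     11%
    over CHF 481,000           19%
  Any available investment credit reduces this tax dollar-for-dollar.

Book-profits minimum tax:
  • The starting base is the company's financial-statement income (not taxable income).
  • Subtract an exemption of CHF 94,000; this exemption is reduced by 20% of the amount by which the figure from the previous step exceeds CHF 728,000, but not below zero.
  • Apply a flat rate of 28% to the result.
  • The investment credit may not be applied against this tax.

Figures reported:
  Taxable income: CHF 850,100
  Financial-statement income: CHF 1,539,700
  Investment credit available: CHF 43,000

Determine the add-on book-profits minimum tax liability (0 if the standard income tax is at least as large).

Standard income tax:
  CHF 327,000 × 7% = CHF 22,890
  CHF 154,000 × 11% = CHF 16,940
  CHF 369,100 × 19% = CHF 70,129
  → CHF 109,959
  Less investment credit CHF 43,000 → CHF 66,959

Book-profits minimum tax:
  Base (financial-statement income): CHF 1,539,700
  Exemption: 20% × (CHF 1,539,700 − CHF 728,000) = CHF 162,340 ≥ CHF 94,000, so the exemption is fully phased out
  Base: CHF 1,539,700 − CHF 0 = CHF 1,539,700
  CHF 1,539,700 × 28% = CHF 431,116

Excess of book-profits minimum tax over standard income tax: CHF 431,116 − CHF 66,959 = CHF 364,157.

CHF 364,157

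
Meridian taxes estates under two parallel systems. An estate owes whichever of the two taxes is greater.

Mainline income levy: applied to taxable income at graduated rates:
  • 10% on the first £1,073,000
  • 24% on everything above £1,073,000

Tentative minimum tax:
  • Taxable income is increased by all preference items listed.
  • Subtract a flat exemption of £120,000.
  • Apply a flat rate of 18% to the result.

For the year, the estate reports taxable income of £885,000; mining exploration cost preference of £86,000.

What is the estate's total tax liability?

Mainline income levy:
  £885,000 × 10% = £88,500

Tentative minimum tax:
  Adjusted income: £885,000 + £86,000 = £971,000
  Less exemption £120,000 → base £851,000
  £851,000 × 18% = £153,180

£153,180 > £88,500, so the tentative minimum tax is the binding amount.

£153,180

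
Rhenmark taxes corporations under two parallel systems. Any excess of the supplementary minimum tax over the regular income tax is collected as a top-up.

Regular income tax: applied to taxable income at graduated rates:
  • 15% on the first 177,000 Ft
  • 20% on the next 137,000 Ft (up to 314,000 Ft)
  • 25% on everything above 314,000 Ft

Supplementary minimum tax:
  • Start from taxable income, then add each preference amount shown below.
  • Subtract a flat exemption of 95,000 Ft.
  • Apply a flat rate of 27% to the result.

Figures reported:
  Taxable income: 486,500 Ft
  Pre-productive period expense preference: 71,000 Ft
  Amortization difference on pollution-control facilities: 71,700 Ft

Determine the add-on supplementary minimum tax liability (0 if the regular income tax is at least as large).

47,159 Ft

Supplementary minimum tax:
  Adjusted income: 486,500 Ft + 71,000 Ft + 71,700 Ft = 629,200 Ft
  Less exemption 95,000 Ft → base 534,200 Ft
  534,200 Ft × 27% = 144,234 Ft

Regular income tax:
  177,000 Ft × 15% = 26,550 Ft
  137,000 Ft × 20% = 27,400 Ft
  172,500 Ft × 25% = 43,125 Ft
  → 97,075 Ft

Excess of supplementary minimum tax over regular income tax: 144,234 Ft − 97,075 Ft = 47,159 Ft.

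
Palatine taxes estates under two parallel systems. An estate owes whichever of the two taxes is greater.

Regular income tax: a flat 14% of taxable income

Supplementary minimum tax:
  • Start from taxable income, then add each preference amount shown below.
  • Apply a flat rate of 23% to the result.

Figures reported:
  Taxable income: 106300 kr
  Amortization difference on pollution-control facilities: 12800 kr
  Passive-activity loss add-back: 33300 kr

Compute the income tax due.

35052 kr

Supplementary minimum tax:
  Adjusted income: 106300 kr + 12800 kr + 33300 kr = 152400 kr
  152400 kr × 23% = 35052 kr

Regular income tax:
  106300 kr × 14% = 14882 kr

35052 kr > 14882 kr, so the supplementary minimum tax is the binding amount.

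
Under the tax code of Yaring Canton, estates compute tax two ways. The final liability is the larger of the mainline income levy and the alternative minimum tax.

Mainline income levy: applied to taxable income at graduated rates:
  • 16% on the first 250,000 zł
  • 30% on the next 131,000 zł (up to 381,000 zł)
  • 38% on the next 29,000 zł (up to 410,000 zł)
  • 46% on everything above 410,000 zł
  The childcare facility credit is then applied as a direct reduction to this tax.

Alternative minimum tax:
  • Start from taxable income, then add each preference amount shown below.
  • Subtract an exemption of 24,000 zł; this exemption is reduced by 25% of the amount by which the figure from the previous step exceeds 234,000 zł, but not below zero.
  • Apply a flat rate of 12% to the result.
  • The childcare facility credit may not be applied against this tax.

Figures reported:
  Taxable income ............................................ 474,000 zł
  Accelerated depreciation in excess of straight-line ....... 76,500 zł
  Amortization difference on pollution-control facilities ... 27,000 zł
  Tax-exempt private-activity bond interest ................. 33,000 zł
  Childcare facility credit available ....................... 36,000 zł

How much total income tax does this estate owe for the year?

83,760 zł

Mainline income levy:
  250,000 zł × 16% = 40,000 zł
  131,000 zł × 30% = 39,300 zł
  29,000 zł × 38% = 11,020 zł
  64,000 zł × 46% = 29,440 zł
  → 119,760 zł
  Less childcare facility credit 36,000 zł → 83,760 zł

Alternative minimum tax:
  Adjusted income: 474,000 zł + 76,500 zł + 27,000 zł + 33,000 zł = 610,500 zł
  Exemption: 25% × (610,500 zł − 234,000 zł) = 94,125 zł ≥ 24,000 zł, so the exemption is fully phased out
  Base: 610,500 zł − 0 zł = 610,500 zł
  610,500 zł × 12% = 73,260 zł

83,760 zł > 73,260 zł, so the mainline income levy governs.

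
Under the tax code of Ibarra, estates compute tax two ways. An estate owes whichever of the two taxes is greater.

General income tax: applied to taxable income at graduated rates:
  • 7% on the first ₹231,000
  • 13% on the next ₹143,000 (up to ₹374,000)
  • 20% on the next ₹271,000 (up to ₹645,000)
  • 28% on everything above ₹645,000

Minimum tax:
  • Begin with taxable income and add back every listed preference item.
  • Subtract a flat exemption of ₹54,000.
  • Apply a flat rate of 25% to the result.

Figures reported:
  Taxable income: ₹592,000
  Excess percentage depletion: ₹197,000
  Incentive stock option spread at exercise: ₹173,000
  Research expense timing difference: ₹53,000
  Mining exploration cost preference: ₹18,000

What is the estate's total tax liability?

₹244,750

General income tax:
  ₹231,000 × 7% = ₹16,170
  ₹143,000 × 13% = ₹18,590
  ₹218,000 × 20% = ₹43,600
  → ₹78,360

Minimum tax:
  Adjusted income: ₹592,000 + ₹197,000 + ₹173,000 + ₹53,000 + ₹18,000 = ₹1,033,000
  Less exemption ₹54,000 → base ₹979,000
  ₹979,000 × 25% = ₹244,750

₹244,750 > ₹78,360, so the minimum tax is the binding amount.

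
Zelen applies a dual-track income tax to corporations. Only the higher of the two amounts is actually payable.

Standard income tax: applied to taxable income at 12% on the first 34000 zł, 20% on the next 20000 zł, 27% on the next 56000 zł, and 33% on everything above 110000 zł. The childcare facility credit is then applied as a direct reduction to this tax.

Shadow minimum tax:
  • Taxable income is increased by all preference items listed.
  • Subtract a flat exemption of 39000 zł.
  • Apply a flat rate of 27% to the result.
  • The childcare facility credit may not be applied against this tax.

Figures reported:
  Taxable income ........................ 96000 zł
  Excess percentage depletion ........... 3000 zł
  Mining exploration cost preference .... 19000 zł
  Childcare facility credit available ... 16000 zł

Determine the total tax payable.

Shadow minimum tax:
  Adjusted income: 96000 zł + 3000 zł + 19000 zł = 118000 zł
  Less exemption 39000 zł → base 79000 zł
  79000 zł × 27% = 21330 zł

Standard income tax:
  34000 zł × 12% = 4080 zł
  20000 zł × 20% = 4000 zł
  42000 zł × 27% = 11340 zł
  → 19420 zł
  Less childcare facility credit 16000 zł → 3420 zł

21330 zł > 3420 zł, so the shadow minimum tax is the binding amount.

21330 zł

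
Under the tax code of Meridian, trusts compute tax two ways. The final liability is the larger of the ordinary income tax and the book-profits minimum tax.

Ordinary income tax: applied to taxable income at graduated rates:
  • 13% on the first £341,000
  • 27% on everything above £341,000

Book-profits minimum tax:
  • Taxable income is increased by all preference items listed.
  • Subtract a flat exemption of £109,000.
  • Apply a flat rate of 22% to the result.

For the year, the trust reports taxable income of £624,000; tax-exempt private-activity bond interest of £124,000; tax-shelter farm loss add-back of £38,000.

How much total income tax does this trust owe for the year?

Book-profits minimum tax:
  Adjusted income: £624,000 + £124,000 + £38,000 = £786,000
  Less exemption £109,000 → base £677,000
  £677,000 × 22% = £148,940

Ordinary income tax:
  £341,000 × 13% = £44,330
  £283,000 × 27% = £76,410
  → £120,740

£148,940 > £120,740, so the book-profits minimum tax is the binding amount.

£148,940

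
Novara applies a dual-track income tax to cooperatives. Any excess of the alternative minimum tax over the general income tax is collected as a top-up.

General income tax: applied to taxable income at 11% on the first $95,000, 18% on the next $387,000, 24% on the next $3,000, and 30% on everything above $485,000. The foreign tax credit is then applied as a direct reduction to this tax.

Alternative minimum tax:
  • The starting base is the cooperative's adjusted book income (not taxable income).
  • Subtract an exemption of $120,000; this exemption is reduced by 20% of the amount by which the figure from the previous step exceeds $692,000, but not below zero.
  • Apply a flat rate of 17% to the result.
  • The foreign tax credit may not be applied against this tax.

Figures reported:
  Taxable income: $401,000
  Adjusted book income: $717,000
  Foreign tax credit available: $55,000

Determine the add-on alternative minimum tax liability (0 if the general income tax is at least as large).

$91,810

General income tax:
  $95,000 × 11% = $10,450
  $306,000 × 18% = $55,080
  → $65,530
  Less foreign tax credit $55,000 → $10,530

Alternative minimum tax:
  Base (adjusted book income): $717,000
  Exemption: $120,000 − 20% × ($717,000 − $692,000) = $120,000 − $5,000 = $115,000
  Base: $717,000 − $115,000 = $602,000
  $602,000 × 17% = $102,340

Excess of alternative minimum tax over general income tax: $102,340 − $10,530 = $91,810.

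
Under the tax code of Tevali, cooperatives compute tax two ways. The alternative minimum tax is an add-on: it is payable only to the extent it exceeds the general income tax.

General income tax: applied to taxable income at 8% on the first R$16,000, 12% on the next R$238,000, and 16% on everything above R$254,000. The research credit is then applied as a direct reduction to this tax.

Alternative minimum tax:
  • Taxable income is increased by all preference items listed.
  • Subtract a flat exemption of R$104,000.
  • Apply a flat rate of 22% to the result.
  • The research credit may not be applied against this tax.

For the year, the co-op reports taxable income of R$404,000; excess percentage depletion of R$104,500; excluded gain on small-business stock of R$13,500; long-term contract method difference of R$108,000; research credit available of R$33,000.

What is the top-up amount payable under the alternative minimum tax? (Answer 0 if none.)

Alternative minimum tax:
  Adjusted income: R$404,000 + R$104,500 + R$13,500 + R$108,000 = R$630,000
  Less exemption R$104,000 → base R$526,000
  R$526,000 × 22% = R$115,720

General income tax:
  R$16,000 × 8% = R$1,280
  R$238,000 × 12% = R$28,560
  R$150,000 × 16% = R$24,000
  → R$53,840
  Less research credit R$33,000 → R$20,840

Excess of alternative minimum tax over general income tax: R$115,720 − R$20,840 = R$94,880.

R$94,880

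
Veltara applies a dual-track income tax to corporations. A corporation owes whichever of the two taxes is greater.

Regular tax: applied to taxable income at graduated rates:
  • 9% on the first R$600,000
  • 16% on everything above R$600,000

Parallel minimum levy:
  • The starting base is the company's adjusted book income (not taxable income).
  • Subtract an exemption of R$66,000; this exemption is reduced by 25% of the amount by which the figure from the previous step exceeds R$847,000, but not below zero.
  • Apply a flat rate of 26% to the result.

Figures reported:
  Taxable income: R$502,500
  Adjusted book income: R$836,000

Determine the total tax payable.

Parallel minimum levy:
  Base (adjusted book income): R$836,000
  Exemption: R$836,000 ≤ R$847,000, so full R$66,000 applies
  Base: R$836,000 − R$66,000 = R$770,000
  R$770,000 × 26% = R$200,200

Regular tax:
  R$502,500 × 9% = R$45,225

R$200,200 > R$45,225, so the parallel minimum levy is the binding amount.

R$200,200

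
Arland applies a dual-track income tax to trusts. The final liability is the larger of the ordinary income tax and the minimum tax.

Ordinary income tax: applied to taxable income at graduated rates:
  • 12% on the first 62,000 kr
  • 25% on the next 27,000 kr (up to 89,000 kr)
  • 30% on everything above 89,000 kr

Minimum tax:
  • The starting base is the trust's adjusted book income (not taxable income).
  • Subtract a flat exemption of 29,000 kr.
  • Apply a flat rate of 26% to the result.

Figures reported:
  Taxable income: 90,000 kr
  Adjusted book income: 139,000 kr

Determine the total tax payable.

Minimum tax:
  Base (adjusted book income): 139,000 kr
  Less exemption 29,000 kr → base 110,000 kr
  110,000 kr × 26% = 28,600 kr

Ordinary income tax:
  62,000 kr × 12% = 7,440 kr
  27,000 kr × 25% = 6,750 kr
  1,000 kr × 30% = 300 kr
  → 14,490 kr

28,600 kr > 14,490 kr, so the minimum tax is the binding amount.

28,600 kr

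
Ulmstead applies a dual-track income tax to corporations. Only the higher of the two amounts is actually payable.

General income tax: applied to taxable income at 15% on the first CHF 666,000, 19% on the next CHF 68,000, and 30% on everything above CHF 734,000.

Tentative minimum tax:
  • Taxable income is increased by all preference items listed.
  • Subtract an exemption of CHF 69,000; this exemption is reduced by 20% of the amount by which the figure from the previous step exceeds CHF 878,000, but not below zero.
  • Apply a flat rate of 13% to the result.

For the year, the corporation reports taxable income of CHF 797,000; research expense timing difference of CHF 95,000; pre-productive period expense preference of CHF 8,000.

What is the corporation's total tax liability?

CHF 131,720

Tentative minimum tax:
  Adjusted income: CHF 797,000 + CHF 95,000 + CHF 8,000 = CHF 900,000
  Exemption: CHF 69,000 − 20% × (CHF 900,000 − CHF 878,000) = CHF 69,000 − CHF 4,400 = CHF 64,600
  Base: CHF 900,000 − CHF 64,600 = CHF 835,400
  CHF 835,400 × 13% = CHF 108,602

General income tax:
  CHF 666,000 × 15% = CHF 99,900
  CHF 68,000 × 19% = CHF 12,920
  CHF 63,000 × 30% = CHF 18,900
  → CHF 131,720

CHF 131,720 > CHF 108,602, so the general income tax governs.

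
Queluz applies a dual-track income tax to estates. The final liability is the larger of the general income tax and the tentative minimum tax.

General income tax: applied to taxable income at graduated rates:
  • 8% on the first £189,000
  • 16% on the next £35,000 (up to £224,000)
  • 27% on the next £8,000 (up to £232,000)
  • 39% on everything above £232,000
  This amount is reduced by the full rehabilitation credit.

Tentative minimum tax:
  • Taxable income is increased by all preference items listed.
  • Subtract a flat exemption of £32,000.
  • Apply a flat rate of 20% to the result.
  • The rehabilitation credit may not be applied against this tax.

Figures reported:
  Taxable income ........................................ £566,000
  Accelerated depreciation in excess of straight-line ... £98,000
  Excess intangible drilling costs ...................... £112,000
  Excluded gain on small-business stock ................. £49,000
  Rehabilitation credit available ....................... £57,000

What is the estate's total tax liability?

General income tax:
  £189,000 × 8% = £15,120
  £35,000 × 16% = £5,600
  £8,000 × 27% = £2,160
  £334,000 × 39% = £130,260
  → £153,140
  Less rehabilitation credit £57,000 → £96,140

Tentative minimum tax:
  Adjusted income: £566,000 + £98,000 + £112,000 + £49,000 = £825,000
  Less exemption £32,000 → base £793,000
  £793,000 × 20% = £158,600

£158,600 > £96,140, so the tentative minimum tax is the binding amount.

£158,600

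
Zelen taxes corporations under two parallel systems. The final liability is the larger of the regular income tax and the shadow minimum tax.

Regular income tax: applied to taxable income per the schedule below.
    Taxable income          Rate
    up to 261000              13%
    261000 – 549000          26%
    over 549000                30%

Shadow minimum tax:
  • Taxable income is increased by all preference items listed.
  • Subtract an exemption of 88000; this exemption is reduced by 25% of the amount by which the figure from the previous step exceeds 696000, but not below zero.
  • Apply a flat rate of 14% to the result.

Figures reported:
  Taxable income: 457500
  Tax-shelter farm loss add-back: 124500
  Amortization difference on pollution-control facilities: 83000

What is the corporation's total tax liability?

85020

Shadow minimum tax:
  Adjusted income: 457500 + 124500 + 83000 = 665000
  Exemption: 665000 ≤ 696000, so full 88000 applies
  Base: 665000 − 88000 = 577000
  577000 × 14% = 80780

Regular income tax:
  261000 × 13% = 33930
  196500 × 26% = 51090
  → 85020

85020 > 80780, so the regular income tax governs.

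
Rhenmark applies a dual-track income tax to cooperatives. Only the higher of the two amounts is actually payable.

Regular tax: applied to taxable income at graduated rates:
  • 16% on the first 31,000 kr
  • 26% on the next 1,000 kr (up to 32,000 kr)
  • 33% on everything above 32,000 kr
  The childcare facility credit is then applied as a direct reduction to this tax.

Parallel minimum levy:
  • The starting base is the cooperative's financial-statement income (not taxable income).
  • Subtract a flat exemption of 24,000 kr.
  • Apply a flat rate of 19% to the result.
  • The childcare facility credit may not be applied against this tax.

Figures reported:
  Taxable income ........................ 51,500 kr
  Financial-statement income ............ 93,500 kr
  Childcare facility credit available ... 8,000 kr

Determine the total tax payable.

Parallel minimum levy:
  Base (financial-statement income): 93,500 kr
  Less exemption 24,000 kr → base 69,500 kr
  69,500 kr × 19% = 13,205 kr

Regular tax:
  31,000 kr × 16% = 4,960 kr
  1,000 kr × 26% = 260 kr
  19,500 kr × 33% = 6,435 kr
  → 11,655 kr
  Less childcare facility credit 8,000 kr → 3,655 kr

13,205 kr > 3,655 kr, so the parallel minimum levy is the binding amount.

13,205 kr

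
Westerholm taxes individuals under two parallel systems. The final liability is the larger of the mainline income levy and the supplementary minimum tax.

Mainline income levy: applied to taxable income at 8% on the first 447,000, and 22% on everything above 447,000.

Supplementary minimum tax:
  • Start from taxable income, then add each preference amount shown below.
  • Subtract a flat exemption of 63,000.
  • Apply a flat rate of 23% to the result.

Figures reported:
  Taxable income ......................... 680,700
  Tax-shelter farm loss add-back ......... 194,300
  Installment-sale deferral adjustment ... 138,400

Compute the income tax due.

218,592

Mainline income levy:
  447,000 × 8% = 35,760
  233,700 × 22% = 51,414
  → 87,174

Supplementary minimum tax:
  Adjusted income: 680,700 + 194,300 + 138,400 = 1,013,400
  Less exemption 63,000 → base 950,400
  950,400 × 23% = 218,592

218,592 > 87,174, so the supplementary minimum tax is the binding amount.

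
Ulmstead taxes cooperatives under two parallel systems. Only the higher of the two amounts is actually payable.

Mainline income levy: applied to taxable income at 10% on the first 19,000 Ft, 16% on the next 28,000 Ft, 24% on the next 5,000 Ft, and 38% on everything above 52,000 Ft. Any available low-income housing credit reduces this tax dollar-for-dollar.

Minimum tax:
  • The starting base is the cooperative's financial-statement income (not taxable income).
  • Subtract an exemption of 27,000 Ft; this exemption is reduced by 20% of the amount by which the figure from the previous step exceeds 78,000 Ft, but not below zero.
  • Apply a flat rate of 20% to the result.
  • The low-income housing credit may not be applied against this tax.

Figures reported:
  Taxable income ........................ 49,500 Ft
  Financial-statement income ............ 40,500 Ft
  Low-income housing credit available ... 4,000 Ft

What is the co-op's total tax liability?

Minimum tax:
  Base (financial-statement income): 40,500 Ft
  Exemption: 40,500 Ft ≤ 78,000 Ft, so full 27,000 Ft applies
  Base: 40,500 Ft − 27,000 Ft = 13,500 Ft
  13,500 Ft × 20% = 2,700 Ft

Mainline income levy:
  19,000 Ft × 10% = 1,900 Ft
  28,000 Ft × 16% = 4,480 Ft
  2,500 Ft × 24% = 600 Ft
  → 6,980 Ft
  Less low-income housing credit 4,000 Ft → 2,980 Ft

2,980 Ft > 2,700 Ft, so the mainline income levy governs.

2,980 Ft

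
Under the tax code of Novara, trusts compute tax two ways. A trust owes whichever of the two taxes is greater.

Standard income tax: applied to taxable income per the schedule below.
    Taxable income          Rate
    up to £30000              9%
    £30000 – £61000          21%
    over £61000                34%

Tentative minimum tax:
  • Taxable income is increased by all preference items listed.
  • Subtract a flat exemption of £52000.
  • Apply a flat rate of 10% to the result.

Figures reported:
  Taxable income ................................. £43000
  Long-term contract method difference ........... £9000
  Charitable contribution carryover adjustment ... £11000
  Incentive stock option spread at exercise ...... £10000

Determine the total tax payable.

Standard income tax:
  £30000 × 9% = £2700
  £13000 × 21% = £2730
  → £5430

Tentative minimum tax:
  Adjusted income: £43000 + £9000 + £11000 + £10000 = £73000
  Less exemption £52000 → base £21000
  £21000 × 10% = £2100

£5430 > £2100, so the standard income tax governs.

£5430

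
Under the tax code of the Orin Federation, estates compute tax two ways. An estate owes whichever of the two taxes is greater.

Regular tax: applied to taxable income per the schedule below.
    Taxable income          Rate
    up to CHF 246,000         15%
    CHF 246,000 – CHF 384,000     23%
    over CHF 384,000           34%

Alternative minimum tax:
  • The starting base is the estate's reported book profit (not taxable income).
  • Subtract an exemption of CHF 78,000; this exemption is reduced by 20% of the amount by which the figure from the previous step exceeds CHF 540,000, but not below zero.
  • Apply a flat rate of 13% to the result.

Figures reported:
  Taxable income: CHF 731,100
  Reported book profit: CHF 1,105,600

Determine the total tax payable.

CHF 186,654

Regular tax:
  CHF 246,000 × 15% = CHF 36,900
  CHF 138,000 × 23% = CHF 31,740
  CHF 347,100 × 34% = CHF 118,014
  → CHF 186,654

Alternative minimum tax:
  Base (reported book profit): CHF 1,105,600
  Exemption: 20% × (CHF 1,105,600 − CHF 540,000) = CHF 113,120 ≥ CHF 78,000, so the exemption is fully phased out
  Base: CHF 1,105,600 − CHF 0 = CHF 1,105,600
  CHF 1,105,600 × 13% = CHF 143,728

CHF 186,654 > CHF 143,728, so the regular tax governs.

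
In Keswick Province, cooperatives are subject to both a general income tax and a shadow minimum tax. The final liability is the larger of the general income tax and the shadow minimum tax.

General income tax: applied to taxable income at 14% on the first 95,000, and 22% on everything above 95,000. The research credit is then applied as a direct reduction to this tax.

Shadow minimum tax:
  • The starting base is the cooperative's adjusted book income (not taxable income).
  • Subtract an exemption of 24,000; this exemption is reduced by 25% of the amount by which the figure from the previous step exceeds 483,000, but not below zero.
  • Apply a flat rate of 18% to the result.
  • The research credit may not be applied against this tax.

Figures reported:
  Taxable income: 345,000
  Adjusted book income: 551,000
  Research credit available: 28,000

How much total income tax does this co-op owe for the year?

97,920

General income tax:
  95,000 × 14% = 13,300
  250,000 × 22% = 55,000
  → 68,300
  Less research credit 28,000 → 40,300

Shadow minimum tax:
  Base (adjusted book income): 551,000
  Exemption: 24,000 − 25% × (551,000 − 483,000) = 24,000 − 17,000 = 7,000
  Base: 551,000 − 7,000 = 544,000
  544,000 × 18% = 97,920

97,920 > 40,300, so the shadow minimum tax is the binding amount.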